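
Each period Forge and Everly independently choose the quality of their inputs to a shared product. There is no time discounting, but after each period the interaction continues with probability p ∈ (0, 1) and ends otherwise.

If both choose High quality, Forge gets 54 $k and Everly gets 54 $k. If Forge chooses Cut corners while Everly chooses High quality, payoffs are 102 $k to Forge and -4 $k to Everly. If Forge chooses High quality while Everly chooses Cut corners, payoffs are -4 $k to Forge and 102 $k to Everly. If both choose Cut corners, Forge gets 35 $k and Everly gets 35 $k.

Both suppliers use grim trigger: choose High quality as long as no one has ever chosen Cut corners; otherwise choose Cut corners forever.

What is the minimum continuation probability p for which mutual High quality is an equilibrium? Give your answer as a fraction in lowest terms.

48/67

Expected cooperation value is 54 + p·54 + p²·54 + … = 54/(1−p); deviation gives 102 + p·35/(1−p).
54 ≥ 102(1−p) + 35p ⇒ 67p ≥ 48 ⇒ p ≥ 48/67.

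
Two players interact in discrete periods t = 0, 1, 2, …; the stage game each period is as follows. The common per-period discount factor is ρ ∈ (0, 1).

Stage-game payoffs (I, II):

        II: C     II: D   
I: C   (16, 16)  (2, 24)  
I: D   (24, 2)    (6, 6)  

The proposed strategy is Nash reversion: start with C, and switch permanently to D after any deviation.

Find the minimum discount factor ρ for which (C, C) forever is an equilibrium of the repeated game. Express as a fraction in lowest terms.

Cooperation forever yields 16 each period: 16/(1−ρ).
Deviating yields 24 once, then 6 forever: 24 + 6ρ/(1−ρ).
No profitable deviation requires 16/(1−ρ) ≥ 24 + 6ρ/(1−ρ).
Multiplying by (1−ρ): 16 ≥ 24(1−ρ) + 6ρ = 24 − 18ρ.
So 18ρ ≥ 8, i.e. ρ ≥ 8/18 = 4/9.

4/9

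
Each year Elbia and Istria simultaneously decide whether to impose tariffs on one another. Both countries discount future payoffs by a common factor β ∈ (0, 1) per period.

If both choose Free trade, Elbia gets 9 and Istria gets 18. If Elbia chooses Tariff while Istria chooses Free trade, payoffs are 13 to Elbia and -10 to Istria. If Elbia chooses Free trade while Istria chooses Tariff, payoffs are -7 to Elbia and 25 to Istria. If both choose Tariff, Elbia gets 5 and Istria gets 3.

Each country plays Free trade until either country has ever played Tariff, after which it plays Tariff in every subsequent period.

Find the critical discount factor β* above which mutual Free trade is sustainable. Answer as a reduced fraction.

1/2

For Elbia: deviation gain 13−9 = 4, per-period punishment loss 9−5 = 4. IC gives β ≥ 4/8 = 1/2.
For Istria: gain 7, loss 15 per period, so β ≥ 7/22.
The tighter constraint is Elbia's, so cooperation needs β ≥ 1/2.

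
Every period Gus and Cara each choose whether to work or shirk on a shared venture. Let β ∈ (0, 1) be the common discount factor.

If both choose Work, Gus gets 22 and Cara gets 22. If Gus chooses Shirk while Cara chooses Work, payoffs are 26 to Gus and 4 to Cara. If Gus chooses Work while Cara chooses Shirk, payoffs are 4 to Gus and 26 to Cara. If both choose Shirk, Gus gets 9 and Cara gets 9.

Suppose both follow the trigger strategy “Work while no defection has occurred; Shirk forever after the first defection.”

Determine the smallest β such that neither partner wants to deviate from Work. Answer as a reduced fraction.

4/17

22/(1−β) ≥ 26 + 9β/(1−β)
22 ≥ 26 − 17β
β ≥ 4/17.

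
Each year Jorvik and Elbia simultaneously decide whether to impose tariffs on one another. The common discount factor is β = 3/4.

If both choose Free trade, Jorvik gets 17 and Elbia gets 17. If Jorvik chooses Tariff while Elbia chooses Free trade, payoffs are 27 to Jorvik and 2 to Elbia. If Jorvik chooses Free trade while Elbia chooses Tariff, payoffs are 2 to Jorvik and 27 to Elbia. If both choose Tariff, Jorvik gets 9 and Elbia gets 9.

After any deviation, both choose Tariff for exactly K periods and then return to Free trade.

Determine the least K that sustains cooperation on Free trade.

IC: β(1−β^K)/(1−β) ≥ (27−17)/(17−9) = 5/4.
With β = 3/4: need 1 − β^K ≥ 5/4·(1−3/4)/(3/4), i.e. β^K ≤ 0.5833.
Since (3/4)^1 = 0.7500 and (3/4)^2 = 0.5625, the smallest such K is 2.

2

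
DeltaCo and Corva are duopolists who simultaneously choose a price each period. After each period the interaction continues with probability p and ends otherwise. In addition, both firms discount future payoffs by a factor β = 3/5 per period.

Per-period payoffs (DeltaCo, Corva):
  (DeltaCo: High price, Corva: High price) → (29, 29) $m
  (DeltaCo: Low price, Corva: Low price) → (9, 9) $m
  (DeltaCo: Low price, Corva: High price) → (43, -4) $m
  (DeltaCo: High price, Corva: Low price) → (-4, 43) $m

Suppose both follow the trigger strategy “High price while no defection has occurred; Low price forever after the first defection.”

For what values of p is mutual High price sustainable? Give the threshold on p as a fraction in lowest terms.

Expected continuation weight on next period's payoff is β·p = 3/5·p, which plays the role of the discount factor.
Cooperation requires 3/5·p ≥ (43−29)/(43−9) = 7/17, hence p ≥ 35/51.

35/51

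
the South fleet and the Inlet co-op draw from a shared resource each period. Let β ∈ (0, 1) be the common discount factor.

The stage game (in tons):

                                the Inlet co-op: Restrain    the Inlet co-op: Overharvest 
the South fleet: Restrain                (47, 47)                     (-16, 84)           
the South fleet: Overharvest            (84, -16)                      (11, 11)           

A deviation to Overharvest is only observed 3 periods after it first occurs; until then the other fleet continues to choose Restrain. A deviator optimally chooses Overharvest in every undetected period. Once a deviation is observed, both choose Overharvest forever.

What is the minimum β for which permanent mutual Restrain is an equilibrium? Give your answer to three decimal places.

A deviator earns 84 for 3 periods, then 11 forever; cooperating earns 47 forever. Multiplying the IC by (1−β):
47 ≥ 84(1−β^3) + 11β^3, so 73·β^3 ≥ 37 and β^3 ≥ 37/73.
β ≥ (37/73)^(1/3) ≈ 0.797.

0.797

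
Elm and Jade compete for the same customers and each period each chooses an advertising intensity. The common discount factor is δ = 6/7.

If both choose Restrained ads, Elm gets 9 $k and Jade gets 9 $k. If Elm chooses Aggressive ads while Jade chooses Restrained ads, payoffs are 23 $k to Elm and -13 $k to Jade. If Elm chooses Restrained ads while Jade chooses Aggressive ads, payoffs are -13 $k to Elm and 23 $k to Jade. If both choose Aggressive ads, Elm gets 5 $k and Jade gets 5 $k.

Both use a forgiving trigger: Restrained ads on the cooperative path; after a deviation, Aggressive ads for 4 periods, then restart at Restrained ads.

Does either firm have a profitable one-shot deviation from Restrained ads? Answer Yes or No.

A one-shot deviation gives 23 now, then 5 for 4 periods, then back to 9.
Gain from deviating: (23−9) today; loss: (9−5) in each of the next 4 periods.
No-deviation condition: (9−5)(δ+…+δ^4) ≥ 23−9, i.e. δ+…+δ^4 ≥ 7/2.
At δ = 6/7: δ+…+δ^4 = 2.7613 < 3.5000.
So cooperation is not sustainable.

Yes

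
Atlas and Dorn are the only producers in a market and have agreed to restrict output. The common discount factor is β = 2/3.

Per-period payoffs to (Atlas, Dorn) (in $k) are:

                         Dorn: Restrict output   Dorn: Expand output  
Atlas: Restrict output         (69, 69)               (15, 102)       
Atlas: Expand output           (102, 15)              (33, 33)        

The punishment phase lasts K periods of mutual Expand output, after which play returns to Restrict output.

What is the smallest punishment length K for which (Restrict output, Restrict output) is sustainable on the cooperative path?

No profitable deviation requires (69−33)(β+…+β^K) ≥ 102−69, i.e. β+…+β^K ≥ 11/12 ≈ 0.9167.
With β = 2/3, the partial sums are K=1: 0.6667, K=2: 1.1111.
K = 2 is the first length at which the sum reaches 0.9167.

2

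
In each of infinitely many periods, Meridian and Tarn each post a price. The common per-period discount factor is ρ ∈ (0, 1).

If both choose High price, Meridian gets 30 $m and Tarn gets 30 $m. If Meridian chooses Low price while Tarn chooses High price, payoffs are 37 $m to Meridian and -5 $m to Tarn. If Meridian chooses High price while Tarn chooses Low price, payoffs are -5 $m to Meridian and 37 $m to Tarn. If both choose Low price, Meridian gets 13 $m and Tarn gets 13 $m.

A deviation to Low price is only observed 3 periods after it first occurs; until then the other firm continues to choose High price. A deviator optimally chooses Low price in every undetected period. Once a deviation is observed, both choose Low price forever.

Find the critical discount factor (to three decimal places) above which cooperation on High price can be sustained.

The best deviation is to choose Low price for all 3 undetected periods, earning 37 each, then 13 forever once detected.
Deviation value: 37(1−ρ^3)/(1−ρ) + 13ρ^3/(1−ρ); cooperation value: 30/(1−ρ).
IC: 30 ≥ 37(1−ρ^3) + 13ρ^3 = 37 − 24ρ^3.
So ρ^3 ≥ 7/24, giving ρ ≥ (7/24)^(1/3) ≈ 0.663.

0.663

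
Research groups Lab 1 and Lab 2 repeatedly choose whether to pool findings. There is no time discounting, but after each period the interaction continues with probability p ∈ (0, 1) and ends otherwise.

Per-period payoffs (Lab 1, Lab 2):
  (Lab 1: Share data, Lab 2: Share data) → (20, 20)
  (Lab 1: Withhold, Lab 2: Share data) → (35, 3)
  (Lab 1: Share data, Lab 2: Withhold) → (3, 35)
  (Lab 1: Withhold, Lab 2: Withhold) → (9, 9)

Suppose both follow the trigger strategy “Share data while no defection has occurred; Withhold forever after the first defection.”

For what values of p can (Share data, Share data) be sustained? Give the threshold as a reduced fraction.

15/26

With no time discounting, the continuation probability p plays the role of the discount factor.
Grim-trigger IC: 20/(1−p) ≥ 35 + 9p/(1−p) ⇒ p ≥ (35−20)/(35−9) = 15/26.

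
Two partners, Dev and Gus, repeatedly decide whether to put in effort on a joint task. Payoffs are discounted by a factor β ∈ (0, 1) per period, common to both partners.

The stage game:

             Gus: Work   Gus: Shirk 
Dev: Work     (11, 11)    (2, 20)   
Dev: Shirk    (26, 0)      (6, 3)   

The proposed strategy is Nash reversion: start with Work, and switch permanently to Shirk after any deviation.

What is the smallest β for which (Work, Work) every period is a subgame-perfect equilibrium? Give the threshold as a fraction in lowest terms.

For Dev: deviation gain 26−11 = 15, per-period punishment loss 11−6 = 5. IC gives β ≥ 15/20 = 3/4.
For Gus: gain 9, loss 8 per period, so β ≥ 9/17.
The tighter constraint is Dev's, so cooperation needs β ≥ 3/4.

3/4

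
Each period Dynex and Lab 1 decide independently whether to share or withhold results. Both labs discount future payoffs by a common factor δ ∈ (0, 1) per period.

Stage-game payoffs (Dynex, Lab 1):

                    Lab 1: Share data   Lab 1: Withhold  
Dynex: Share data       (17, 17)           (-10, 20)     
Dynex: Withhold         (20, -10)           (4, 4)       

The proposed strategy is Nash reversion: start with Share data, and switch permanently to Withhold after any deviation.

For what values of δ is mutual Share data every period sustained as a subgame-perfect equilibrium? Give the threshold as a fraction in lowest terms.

3/16

One-period gain from deviating is 20 − 17 = 3. The loss is 17 − 4 = 13 in every subsequent period, with present value 13·δ/(1−δ).
Deviation is unprofitable when 13·δ/(1−δ) ≥ 3, i.e. δ/(1−δ) ≥ 3/13.
Equivalently δ ≥ 3/(3+13) = 3/16.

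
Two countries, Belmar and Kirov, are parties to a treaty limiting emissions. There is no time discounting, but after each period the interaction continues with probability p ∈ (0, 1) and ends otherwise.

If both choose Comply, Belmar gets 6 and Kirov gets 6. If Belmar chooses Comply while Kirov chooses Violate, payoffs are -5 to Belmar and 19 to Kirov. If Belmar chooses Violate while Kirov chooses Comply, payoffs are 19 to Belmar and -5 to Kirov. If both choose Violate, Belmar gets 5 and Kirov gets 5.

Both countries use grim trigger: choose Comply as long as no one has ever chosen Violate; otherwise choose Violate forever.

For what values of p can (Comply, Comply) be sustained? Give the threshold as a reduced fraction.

Expected cooperation value is 6 + p·6 + p²·6 + … = 6/(1−p); deviation gives 19 + p·5/(1−p).
6 ≥ 19(1−p) + 5p ⇒ 14p ≥ 13 ⇒ p ≥ 13/14.

13/14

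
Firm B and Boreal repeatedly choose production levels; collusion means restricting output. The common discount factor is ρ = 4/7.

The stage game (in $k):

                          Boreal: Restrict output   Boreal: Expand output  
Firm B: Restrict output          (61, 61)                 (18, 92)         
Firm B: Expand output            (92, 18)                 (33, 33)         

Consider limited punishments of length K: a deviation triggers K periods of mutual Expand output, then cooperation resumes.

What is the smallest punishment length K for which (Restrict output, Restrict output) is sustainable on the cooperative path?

Need Σ_{k=1}^{K} ρ^k ≥ (92−61)/(61−33) = 1.1071 at ρ = 4/7.
At K = 3 the sum is 1.0845 < 1.1071; at K = 4 it is 1.1912 ≥ 1.1071.
So the minimum punishment length is K = 4.

4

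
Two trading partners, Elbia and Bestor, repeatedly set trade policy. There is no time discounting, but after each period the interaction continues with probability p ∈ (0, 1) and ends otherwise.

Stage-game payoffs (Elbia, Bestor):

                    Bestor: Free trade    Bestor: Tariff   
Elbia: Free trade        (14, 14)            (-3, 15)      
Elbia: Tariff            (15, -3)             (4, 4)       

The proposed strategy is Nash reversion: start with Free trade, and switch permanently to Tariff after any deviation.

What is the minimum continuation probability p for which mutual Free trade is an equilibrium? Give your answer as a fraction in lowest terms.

With no time discounting, the continuation probability p plays the role of the discount factor.
Grim-trigger IC: 14/(1−p) ≥ 15 + 4p/(1−p) ⇒ p ≥ (15−14)/(15−4) = 1/11.

1/11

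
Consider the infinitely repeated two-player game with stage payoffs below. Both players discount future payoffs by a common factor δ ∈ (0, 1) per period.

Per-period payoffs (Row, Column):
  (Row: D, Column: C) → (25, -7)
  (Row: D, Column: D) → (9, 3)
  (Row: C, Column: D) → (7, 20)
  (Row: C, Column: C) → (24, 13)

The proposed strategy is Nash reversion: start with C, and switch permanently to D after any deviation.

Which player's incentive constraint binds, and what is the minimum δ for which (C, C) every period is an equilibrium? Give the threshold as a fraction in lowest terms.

Column; δ ≥ 7/17

Row's threshold: (25−24)/(25−9) = 1/16.
Column's threshold: (20−13)/(20−3) = 7/17.
1/16 < 7/17, so Column binds and δ* = 7/17.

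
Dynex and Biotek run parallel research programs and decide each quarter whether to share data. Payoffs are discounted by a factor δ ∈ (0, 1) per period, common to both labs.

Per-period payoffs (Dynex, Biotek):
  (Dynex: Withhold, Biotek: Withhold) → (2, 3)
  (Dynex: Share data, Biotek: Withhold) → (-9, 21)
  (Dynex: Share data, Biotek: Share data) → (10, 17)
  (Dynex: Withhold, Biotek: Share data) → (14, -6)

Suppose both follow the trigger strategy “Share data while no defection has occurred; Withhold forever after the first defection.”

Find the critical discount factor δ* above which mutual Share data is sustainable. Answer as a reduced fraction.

1/3

Dynex: cooperation gives 10 each period; deviation gives 14 once then 2 forever.
  10/(1−δ) ≥ 14 + 2δ/(1−δ) ⇒ δ ≥ 4/12 = 1/3.
Biotek: cooperation gives 17 each period; deviation gives 21 once then 3 forever.
  δ ≥ 4/18 = 2/9.
Both must hold, so the binding constraint is Dynex's: δ ≥ 1/3.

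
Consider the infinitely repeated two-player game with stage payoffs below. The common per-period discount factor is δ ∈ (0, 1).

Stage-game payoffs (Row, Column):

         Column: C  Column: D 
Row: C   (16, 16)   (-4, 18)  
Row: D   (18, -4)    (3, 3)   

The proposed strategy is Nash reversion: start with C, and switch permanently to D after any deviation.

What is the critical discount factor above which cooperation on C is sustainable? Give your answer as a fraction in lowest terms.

2/15

One-period gain from deviating is 18 − 16 = 2. The loss is 16 − 3 = 13 in every subsequent period, with present value 13·δ/(1−δ).
Deviation is unprofitable when 13·δ/(1−δ) ≥ 2, i.e. δ/(1−δ) ≥ 2/13.
Equivalently δ ≥ 2/(2+13) = 2/15.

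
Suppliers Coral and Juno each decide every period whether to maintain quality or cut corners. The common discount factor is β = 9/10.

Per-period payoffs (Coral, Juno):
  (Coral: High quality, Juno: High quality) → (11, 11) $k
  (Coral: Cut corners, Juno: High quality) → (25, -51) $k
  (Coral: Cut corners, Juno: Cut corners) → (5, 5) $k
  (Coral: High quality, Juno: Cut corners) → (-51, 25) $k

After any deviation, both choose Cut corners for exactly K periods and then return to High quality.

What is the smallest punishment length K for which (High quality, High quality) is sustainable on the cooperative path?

Need Σ_{k=1}^{K} β^k ≥ (25−11)/(11−5) = 2.3333 at β = 9/10.
At K = 2 the sum is 1.7100 < 2.3333; at K = 3 it is 2.4390 ≥ 2.3333.
So the minimum punishment length is K = 3.

3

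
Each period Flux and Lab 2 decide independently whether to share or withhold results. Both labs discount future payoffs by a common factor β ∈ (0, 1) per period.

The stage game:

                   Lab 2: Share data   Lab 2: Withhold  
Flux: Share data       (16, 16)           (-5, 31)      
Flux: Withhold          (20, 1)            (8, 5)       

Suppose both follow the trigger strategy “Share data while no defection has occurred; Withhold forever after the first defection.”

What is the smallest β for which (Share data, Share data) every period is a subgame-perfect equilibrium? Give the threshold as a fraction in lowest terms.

15/26

For Flux: deviation gain 20−16 = 4, per-period punishment loss 16−8 = 8. IC gives β ≥ 4/12 = 1/3.
For Lab 2: gain 15, loss 11 per period, so β ≥ 15/26.
The tighter constraint is Lab 2's, so cooperation needs β ≥ 15/26.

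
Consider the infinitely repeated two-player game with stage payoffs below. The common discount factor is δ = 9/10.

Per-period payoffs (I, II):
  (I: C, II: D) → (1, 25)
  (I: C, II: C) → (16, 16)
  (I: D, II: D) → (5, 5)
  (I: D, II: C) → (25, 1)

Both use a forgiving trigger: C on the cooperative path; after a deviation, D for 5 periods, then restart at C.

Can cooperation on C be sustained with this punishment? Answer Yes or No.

Yes

A one-shot deviation gives 25 now, then 5 for 5 periods, then back to 16.
Gain from deviating: (25−16) today; loss: (16−5) in each of the next 5 periods.
No-deviation condition: (16−5)(δ+…+δ^5) ≥ 25−16, i.e. δ+…+δ^5 ≥ 9/11.
At δ = 9/10: δ+…+δ^5 = 3.6856 ≥ 0.8182.
So cooperation is sustainable.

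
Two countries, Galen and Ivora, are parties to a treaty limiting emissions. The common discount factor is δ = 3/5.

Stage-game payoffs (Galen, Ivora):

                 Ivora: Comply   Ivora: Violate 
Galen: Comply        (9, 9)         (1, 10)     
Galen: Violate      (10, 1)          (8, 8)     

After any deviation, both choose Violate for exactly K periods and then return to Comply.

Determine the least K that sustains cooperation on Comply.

No profitable deviation requires (9−8)(δ+…+δ^K) ≥ 10−9, i.e. δ+…+δ^K ≥ 1 ≈ 1.0000.
With δ = 3/5, the partial sums are K=1: 0.6000, K=2: 0.9600, K=3: 1.1760.
K = 3 is the first length at which the sum reaches 1.0000.

3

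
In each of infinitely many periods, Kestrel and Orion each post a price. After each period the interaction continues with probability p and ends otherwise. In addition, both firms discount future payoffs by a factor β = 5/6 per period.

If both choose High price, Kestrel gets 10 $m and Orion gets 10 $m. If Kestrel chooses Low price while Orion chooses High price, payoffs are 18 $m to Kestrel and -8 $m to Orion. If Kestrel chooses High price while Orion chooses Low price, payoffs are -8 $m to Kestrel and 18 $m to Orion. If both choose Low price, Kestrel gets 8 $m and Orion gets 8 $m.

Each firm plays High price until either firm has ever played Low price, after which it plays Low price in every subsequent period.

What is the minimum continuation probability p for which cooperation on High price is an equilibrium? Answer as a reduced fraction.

With continuation probability p and discount β, the effective per-period discount factor is βp.
Grim-trigger IC: βp ≥ (18−10)/(18−8) = 4/5.
So p ≥ (4/5)/(5/6) = 24/25.

24/25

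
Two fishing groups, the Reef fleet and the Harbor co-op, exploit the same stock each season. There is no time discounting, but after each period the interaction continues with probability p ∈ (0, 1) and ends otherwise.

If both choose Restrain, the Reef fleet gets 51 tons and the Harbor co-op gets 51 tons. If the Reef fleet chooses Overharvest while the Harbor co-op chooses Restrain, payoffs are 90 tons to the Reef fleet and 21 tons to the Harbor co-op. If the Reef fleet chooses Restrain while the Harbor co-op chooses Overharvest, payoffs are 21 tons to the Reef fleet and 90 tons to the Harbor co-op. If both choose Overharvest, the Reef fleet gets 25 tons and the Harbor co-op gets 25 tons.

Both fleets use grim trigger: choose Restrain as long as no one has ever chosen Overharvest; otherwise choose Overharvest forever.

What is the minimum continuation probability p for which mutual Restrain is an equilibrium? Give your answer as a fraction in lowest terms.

Expected cooperation value is 51 + p·51 + p²·51 + … = 51/(1−p); deviation gives 90 + p·25/(1−p).
51 ≥ 90(1−p) + 25p ⇒ 65p ≥ 39 ⇒ p ≥ 39/65 = 3/5.

3/5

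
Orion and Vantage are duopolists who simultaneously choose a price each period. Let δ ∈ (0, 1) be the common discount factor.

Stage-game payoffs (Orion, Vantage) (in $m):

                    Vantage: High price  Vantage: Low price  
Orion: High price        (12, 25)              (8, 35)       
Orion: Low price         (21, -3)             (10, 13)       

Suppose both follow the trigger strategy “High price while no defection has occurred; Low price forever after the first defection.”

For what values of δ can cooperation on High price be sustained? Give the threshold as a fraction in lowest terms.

Orion: cooperation gives 12 each period; deviation gives 21 once then 10 forever.
  12/(1−δ) ≥ 21 + 10δ/(1−δ) ⇒ δ ≥ 9/11.
Vantage: cooperation gives 25 each period; deviation gives 35 once then 13 forever.
  δ ≥ 10/22 = 5/11.
Both must hold, so the binding constraint is Orion's: δ ≥ 9/11.

9/11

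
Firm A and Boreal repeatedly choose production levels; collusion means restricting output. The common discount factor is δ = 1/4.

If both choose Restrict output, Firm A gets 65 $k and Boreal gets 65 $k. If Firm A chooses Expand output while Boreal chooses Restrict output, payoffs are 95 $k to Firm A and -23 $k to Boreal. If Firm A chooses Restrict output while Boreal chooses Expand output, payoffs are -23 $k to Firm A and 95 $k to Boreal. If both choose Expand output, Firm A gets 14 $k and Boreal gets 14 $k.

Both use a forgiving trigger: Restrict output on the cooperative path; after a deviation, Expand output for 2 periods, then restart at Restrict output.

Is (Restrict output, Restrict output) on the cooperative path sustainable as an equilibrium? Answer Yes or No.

Comparing payoff streams over the 3 periods until play realigns: cooperate → 65(1+δ+…+δ^2); deviate → 95 + 14(δ+…+δ^2).
Cooperation is sustained iff (65−14)(δ+…+δ^2) ≥ 95−65.
δ+…+δ^2 = 1/4·(1−(1/4)^2)/(1−1/4) = 0.3125, and (95−65)/(65−14) = 0.5882.
0.3125 < 0.5882, so cooperation is not sustainable.

No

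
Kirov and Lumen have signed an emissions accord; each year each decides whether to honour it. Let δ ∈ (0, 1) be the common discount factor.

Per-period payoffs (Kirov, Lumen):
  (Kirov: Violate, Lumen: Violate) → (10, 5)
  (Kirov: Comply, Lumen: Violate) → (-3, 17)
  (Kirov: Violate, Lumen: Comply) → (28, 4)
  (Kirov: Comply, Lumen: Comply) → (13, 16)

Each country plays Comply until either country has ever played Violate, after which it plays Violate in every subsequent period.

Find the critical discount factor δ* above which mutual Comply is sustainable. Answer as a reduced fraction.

5/6

Kirov's threshold: (28−13)/(28−10) = 5/6.
Lumen's threshold: (17−16)/(17−5) = 1/12.
5/6 > 1/12, so Kirov binds and δ* = 5/6.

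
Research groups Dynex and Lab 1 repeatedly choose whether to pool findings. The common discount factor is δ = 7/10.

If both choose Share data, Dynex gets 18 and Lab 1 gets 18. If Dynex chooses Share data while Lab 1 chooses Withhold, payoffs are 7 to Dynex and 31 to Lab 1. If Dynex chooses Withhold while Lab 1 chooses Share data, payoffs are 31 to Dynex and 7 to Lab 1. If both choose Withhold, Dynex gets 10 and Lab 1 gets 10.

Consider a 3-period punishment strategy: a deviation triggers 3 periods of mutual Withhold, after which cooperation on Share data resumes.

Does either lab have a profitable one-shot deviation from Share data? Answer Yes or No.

Yes

A one-shot deviation gives 31 now, then 10 for 3 periods, then back to 18.
Gain from deviating: (31−18) today; loss: (18−10) in each of the next 3 periods.
No-deviation condition: (18−10)(δ+…+δ^3) ≥ 31−18, i.e. δ+…+δ^3 ≥ 13/8.
At δ = 7/10: δ+…+δ^3 = 1.5330 < 1.6250.
So cooperation is not sustainable.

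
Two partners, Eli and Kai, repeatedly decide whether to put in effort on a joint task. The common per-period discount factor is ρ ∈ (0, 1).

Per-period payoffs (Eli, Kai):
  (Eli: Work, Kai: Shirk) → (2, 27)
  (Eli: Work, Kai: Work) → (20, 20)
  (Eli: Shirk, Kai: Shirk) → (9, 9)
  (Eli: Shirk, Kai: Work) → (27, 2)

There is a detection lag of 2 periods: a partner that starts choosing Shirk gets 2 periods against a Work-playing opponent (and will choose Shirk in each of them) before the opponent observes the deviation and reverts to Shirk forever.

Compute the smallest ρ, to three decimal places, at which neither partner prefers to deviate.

0.624

Deviating for the 2 undetected periods gains 27−20 = 7 per period over cooperation, then loses 20−9 = 11 per period forever once punishment starts.
Gain: 7(1 + ρ + … + ρ^1); loss: 11·ρ^2/(1−ρ).
No profitable deviation ⇔ 7(1−ρ^2) ≤ 11·ρ^2, i.e. ρ^2 ≥ 7/(7+11) = 7/18.
Hence ρ ≥ (7/18)^(1/2) ≈ 0.624.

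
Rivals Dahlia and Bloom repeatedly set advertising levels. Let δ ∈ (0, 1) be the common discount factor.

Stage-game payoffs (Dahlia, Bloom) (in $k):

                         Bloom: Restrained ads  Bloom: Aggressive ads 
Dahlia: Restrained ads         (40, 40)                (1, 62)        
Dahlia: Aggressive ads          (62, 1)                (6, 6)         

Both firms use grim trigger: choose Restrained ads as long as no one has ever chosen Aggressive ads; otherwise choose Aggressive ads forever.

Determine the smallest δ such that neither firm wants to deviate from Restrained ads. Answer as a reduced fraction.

11/28

One-period gain from deviating is 62 − 40 = 22. The loss is 40 − 6 = 34 in every subsequent period, with present value 34·δ/(1−δ).
Deviation is unprofitable when 34·δ/(1−δ) ≥ 22, i.e. δ/(1−δ) ≥ 11/17.
Equivalently δ ≥ 22/(22+34) = 11/28.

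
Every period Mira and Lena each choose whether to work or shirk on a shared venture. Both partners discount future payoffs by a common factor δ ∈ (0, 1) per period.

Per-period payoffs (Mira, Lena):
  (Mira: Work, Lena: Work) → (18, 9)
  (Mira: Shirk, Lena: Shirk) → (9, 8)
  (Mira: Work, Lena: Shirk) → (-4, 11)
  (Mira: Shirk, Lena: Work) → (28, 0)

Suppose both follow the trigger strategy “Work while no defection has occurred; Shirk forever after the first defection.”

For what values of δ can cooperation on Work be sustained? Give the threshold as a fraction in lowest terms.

Mira: cooperation gives 18 each period; deviation gives 28 once then 9 forever.
  18/(1−δ) ≥ 28 + 9δ/(1−δ) ⇒ δ ≥ 10/19.
Lena: cooperation gives 9 each period; deviation gives 11 once then 8 forever.
  δ ≥ 2/3.
Both must hold, so the binding constraint is Lena's: δ ≥ 2/3.

2/3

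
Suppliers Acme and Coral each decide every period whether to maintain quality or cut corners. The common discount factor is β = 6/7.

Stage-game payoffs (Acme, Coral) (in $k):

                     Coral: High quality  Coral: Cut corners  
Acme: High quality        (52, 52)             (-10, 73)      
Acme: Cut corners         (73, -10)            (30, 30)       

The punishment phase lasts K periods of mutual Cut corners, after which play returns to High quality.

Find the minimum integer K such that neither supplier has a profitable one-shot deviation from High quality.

2

No profitable deviation requires (52−30)(β+…+β^K) ≥ 73−52, i.e. β+…+β^K ≥ 21/22 ≈ 0.9545.
With β = 6/7, the partial sums are K=1: 0.8571, K=2: 1.5918.
K = 2 is the first length at which the sum reaches 0.9545.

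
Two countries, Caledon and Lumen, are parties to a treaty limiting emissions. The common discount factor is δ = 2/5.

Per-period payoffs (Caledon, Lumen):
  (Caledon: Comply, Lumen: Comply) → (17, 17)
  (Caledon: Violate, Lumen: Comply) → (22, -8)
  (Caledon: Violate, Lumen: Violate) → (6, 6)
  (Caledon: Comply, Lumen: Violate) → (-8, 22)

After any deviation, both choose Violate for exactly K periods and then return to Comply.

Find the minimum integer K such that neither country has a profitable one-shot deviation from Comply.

2

IC: δ(1−δ^K)/(1−δ) ≥ (22−17)/(17−6) = 5/11.
With δ = 2/5: need 1 − δ^K ≥ 5/11·(1−2/5)/(2/5), i.e. δ^K ≤ 0.3182.
Since (2/5)^1 = 0.4000 and (2/5)^2 = 0.1600, the smallest such K is 2.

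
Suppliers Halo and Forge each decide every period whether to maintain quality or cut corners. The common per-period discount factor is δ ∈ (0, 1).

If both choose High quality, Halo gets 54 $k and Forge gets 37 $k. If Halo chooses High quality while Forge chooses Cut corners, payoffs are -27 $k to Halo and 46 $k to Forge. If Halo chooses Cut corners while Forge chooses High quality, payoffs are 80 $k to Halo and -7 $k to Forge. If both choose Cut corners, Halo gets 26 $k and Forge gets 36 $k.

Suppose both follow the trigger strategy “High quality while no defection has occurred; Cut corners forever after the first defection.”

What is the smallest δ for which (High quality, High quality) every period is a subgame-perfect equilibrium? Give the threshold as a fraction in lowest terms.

9/10

For Halo: deviation gain 80−54 = 26, per-period punishment loss 54−26 = 28. IC gives δ ≥ 26/54 = 13/27.
For Forge: gain 9, loss 1 per period, so δ ≥ 9/10.
The tighter constraint is Forge's, so cooperation needs δ ≥ 9/10.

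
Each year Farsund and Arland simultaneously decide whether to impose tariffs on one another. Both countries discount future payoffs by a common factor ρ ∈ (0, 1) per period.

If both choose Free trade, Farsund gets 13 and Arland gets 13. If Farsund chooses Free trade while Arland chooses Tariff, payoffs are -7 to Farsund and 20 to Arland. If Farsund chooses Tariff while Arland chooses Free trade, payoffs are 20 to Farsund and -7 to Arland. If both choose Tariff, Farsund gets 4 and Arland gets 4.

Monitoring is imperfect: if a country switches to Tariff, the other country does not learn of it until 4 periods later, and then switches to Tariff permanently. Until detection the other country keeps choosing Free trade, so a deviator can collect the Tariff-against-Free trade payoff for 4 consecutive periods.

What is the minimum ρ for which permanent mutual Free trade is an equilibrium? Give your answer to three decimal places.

0.813

Deviating for the 4 undetected periods gains 20−13 = 7 per period over cooperation, then loses 13−4 = 9 per period forever once punishment starts.
Gain: 7(1 + ρ + … + ρ^3); loss: 9·ρ^4/(1−ρ).
No profitable deviation ⇔ 7(1−ρ^4) ≤ 9·ρ^4, i.e. ρ^4 ≥ 7/(7+9) = 7/16.
Hence ρ ≥ (7/16)^(1/4) ≈ 0.813.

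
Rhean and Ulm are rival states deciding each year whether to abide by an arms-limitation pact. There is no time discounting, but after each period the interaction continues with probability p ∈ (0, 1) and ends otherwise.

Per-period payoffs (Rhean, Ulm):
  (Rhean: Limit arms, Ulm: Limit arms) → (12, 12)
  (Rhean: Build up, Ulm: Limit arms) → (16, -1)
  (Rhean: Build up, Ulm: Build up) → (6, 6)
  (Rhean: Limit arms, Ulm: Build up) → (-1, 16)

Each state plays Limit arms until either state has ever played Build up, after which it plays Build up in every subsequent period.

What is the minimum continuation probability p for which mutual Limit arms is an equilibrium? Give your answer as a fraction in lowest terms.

With no time discounting, the continuation probability p plays the role of the discount factor.
Grim-trigger IC: 12/(1−p) ≥ 16 + 6p/(1−p) ⇒ p ≥ (16−12)/(16−6) = 2/5.

2/5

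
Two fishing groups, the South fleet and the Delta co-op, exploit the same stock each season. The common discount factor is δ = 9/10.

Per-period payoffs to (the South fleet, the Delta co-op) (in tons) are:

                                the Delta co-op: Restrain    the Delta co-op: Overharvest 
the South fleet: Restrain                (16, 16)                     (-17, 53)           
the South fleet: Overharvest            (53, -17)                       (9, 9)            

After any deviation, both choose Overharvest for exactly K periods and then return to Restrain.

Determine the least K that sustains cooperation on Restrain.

9

Need Σ_{k=1}^{K} δ^k ≥ (53−16)/(16−9) = 5.2857 at δ = 9/10.
At K = 8 the sum is 5.1258 < 5.2857; at K = 9 it is 5.5132 ≥ 5.2857.
So the minimum punishment length is K = 9.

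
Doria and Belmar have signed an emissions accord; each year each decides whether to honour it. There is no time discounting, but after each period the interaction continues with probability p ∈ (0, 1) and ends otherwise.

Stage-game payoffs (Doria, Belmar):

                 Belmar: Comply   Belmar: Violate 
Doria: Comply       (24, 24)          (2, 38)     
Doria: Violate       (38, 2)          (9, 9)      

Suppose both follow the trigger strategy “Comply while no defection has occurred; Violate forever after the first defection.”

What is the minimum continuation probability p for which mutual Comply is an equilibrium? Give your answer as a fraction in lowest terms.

With no time discounting, the continuation probability p plays the role of the discount factor.
Grim-trigger IC: 24/(1−p) ≥ 38 + 9p/(1−p) ⇒ p ≥ (38−24)/(38−9) = 14/29.

14/29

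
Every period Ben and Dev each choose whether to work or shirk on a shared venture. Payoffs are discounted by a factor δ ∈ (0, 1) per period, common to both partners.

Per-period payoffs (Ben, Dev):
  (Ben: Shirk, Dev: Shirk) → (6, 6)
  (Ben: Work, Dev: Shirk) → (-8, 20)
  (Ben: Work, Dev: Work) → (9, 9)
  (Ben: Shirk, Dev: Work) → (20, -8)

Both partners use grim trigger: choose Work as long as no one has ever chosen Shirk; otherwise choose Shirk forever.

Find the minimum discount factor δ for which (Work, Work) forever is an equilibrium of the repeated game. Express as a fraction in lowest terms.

Under grim trigger the critical discount factor is (T−C)/(T−P) with T = 20, C = 9, P = 6.
δ* = (20−9)/(20−6) = 11/14.

11/14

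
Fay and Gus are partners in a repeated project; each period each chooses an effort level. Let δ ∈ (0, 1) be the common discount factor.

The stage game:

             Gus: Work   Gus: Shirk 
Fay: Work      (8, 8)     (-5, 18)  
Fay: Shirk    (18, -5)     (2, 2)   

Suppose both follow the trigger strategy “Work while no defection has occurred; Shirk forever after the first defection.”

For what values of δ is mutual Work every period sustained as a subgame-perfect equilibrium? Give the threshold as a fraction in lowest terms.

One-period gain from deviating is 18 − 8 = 10. The loss is 8 − 2 = 6 in every subsequent period, with present value 6·δ/(1−δ).
Deviation is unprofitable when 6·δ/(1−δ) ≥ 10, i.e. δ/(1−δ) ≥ 5/3.
Equivalently δ ≥ 10/(10+6) = 5/8.

5/8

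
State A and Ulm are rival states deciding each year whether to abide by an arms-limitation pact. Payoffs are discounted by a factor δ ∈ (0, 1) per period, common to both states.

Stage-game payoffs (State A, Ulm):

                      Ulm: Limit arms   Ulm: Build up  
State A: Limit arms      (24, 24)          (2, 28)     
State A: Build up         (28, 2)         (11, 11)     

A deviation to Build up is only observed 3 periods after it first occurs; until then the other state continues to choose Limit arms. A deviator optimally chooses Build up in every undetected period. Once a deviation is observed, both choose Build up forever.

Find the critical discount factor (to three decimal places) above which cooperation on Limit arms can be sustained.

0.617

The best deviation is to choose Build up for all 3 undetected periods, earning 28 each, then 11 forever once detected.
Deviation value: 28(1−δ^3)/(1−δ) + 11δ^3/(1−δ); cooperation value: 24/(1−δ).
IC: 24 ≥ 28(1−δ^3) + 11δ^3 = 28 − 17δ^3.
So δ^3 ≥ 4/17, giving δ ≥ (4/17)^(1/3) ≈ 0.617.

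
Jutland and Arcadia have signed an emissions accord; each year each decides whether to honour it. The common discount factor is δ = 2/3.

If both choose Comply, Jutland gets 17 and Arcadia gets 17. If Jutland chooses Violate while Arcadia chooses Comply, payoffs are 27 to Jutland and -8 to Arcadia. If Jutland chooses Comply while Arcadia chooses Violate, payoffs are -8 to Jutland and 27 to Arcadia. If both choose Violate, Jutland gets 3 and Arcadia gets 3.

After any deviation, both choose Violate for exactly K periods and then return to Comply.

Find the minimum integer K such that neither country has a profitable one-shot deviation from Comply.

IC: δ(1−δ^K)/(1−δ) ≥ (27−17)/(17−3) = 5/7.
With δ = 2/3: need 1 − δ^K ≥ 5/7·(1−2/3)/(2/3), i.e. δ^K ≤ 0.6429.
Since (2/3)^1 = 0.6667 and (2/3)^2 = 0.4444, the smallest such K is 2.

2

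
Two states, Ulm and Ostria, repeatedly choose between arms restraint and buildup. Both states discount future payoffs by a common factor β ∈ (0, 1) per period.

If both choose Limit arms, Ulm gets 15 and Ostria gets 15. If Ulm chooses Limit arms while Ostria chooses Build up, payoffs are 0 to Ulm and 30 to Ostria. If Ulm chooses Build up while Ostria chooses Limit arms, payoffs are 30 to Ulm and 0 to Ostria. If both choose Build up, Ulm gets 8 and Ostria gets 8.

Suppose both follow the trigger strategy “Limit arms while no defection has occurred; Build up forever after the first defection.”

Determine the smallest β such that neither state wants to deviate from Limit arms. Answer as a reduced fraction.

15/22

Cooperation forever yields 15 each period: 15/(1−β).
Deviating yields 30 once, then 8 forever: 30 + 8β/(1−β).
No profitable deviation requires 15/(1−β) ≥ 30 + 8β/(1−β).
Multiplying by (1−β): 15 ≥ 30(1−β) + 8β = 30 − 22β.
So 22β ≥ 15, i.e. β ≥ 15/22.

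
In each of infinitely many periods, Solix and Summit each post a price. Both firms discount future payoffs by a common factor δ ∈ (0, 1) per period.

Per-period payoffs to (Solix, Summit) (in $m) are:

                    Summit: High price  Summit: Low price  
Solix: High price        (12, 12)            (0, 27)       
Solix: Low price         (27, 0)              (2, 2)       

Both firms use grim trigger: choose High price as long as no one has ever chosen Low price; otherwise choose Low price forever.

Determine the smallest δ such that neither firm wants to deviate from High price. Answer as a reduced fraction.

3/5

One-period gain from deviating is 27 − 12 = 15. The loss is 12 − 2 = 10 in every subsequent period, with present value 10·δ/(1−δ).
Deviation is unprofitable when 10·δ/(1−δ) ≥ 15, i.e. δ/(1−δ) ≥ 3/2.
Equivalently δ ≥ 15/(15+10) = 3/5.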